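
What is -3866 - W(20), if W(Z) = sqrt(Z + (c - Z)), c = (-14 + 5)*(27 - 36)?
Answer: -3875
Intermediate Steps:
c = 81 (c = -9*(-9) = 81)
W(Z) = 9 (W(Z) = sqrt(Z + (81 - Z)) = sqrt(81) = 9)
-3866 - W(20) = -3866 - 1*9 = -3866 - 9 = -3875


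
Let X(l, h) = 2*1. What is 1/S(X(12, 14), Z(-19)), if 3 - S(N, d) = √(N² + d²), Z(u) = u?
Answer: -3/356 - √365/356 ≈ -0.062093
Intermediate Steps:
X(l, h) = 2
S(N, d) = 3 - √(N² + d²)
1/S(X(12, 14), Z(-19)) = 1/(3 - √(2² + (-19)²)) = 1/(3 - √(4 + 361)) = 1/(3 - √365)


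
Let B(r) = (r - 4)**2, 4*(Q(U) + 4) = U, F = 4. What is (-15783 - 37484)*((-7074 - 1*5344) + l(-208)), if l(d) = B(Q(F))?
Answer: 658859523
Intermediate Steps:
Q(U) = -4 + U/4
B(r) = (-4 + r)**2
l(d) = 49 (l(d) = (-4 + (-4 + (1/4)*4))**2 = (-4 + (-4 + 1))**2 = (-4 - 3)**2 = (-7)**2 = 49)
(-15783 - 37484)*((-7074 - 1*5344) + l(-208)) = (-15783 - 37484)*((-7074 - 1*5344) + 49) = -53267*((-7074 - 5344) + 49) = -53267*(-12418 + 49) = -53267*(-12369) = 658859523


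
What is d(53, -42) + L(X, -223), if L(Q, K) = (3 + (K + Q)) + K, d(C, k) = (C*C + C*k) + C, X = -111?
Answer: 82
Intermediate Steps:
d(C, k) = C + C² + C*k (d(C, k) = (C² + C*k) + C = C + C² + C*k)
L(Q, K) = 3 + Q + 2*K (L(Q, K) = (3 + K + Q) + K = 3 + Q + 2*K)
d(53, -42) + L(X, -223) = 53*(1 + 53 - 42) + (3 - 111 + 2*(-223)) = 53*12 + (3 - 111 - 446) = 636 - 554 = 82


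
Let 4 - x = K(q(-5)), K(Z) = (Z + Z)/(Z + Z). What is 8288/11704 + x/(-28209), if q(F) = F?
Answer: 1391435/1965227 ≈ 0.70803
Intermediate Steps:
K(Z) = 1 (K(Z) = (2*Z)/((2*Z)) = (2*Z)*(1/(2*Z)) = 1)
x = 3 (x = 4 - 1*1 = 4 - 1 = 3)
8288/11704 + x/(-28209) = 8288/11704 + 3/(-28209) = 8288*(1/11704) + 3*(-1/28209) = 148/209 - 1/9403 = 1391435/1965227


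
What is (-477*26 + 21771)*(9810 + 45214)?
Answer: 515519856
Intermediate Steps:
(-477*26 + 21771)*(9810 + 45214) = (-12402 + 21771)*55024 = 9369*55024 = 515519856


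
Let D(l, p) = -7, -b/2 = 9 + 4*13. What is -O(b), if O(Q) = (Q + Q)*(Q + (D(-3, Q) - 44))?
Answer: -42212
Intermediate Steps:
b = -122 (b = -2*(9 + 4*13) = -2*(9 + 52) = -2*61 = -122)
O(Q) = 2*Q*(-51 + Q) (O(Q) = (Q + Q)*(Q + (-7 - 44)) = (2*Q)*(Q - 51) = (2*Q)*(-51 + Q) = 2*Q*(-51 + Q))
-O(b) = -2*(-122)*(-51 - 122) = -2*(-122)*(-173) = -1*42212 = -42212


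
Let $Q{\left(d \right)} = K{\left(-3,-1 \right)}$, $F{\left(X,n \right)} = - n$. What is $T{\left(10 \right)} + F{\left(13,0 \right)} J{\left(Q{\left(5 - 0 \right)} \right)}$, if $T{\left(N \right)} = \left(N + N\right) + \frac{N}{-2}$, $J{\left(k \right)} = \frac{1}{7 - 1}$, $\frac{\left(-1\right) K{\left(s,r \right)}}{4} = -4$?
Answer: $15$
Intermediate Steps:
$K{\left(s,r \right)} = 16$ ($K{\left(s,r \right)} = \left(-4\right) \left(-4\right) = 16$)
$Q{\left(d \right)} = 16$
$J{\left(k \right)} = \frac{1}{6}$
$T{\left(N \right)} = \frac{3 N}{2}$ ($T{\left(N \right)} = 2 N + N \left(- \frac{1}{2}\right) = 2 N - \frac{N}{2} = \frac{3 N}{2}$)
$T{\left(10 \right)} + F{\left(13,0 \right)} J{\left(Q{\left(5 - 0 \right)} \right)} = \frac{3}{2} \cdot 10 + \left(-1\right) 0 \cdot \frac{1}{6} = 15 + 0 \cdot \frac{1}{6} = 15 + 0 = 15$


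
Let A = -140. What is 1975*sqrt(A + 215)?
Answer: 9875*sqrt(3) ≈ 17104.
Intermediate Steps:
1975*sqrt(A + 215) = 1975*sqrt(-140 + 215) = 1975*sqrt(75) = 1975*(5*sqrt(3)) = 9875*sqrt(3)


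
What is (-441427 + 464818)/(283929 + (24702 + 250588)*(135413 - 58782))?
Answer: 23391/21096031919 ≈ 1.1088e-6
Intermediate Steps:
(-441427 + 464818)/(283929 + (24702 + 250588)*(135413 - 58782)) = 23391/(283929 + 275290*76631) = 23391/(283929 + 21095747990) = 23391/21096031919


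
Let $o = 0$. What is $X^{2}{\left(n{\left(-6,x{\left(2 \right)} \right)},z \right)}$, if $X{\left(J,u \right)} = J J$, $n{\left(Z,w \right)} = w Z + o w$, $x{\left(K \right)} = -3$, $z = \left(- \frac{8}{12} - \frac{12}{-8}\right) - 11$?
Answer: $104976$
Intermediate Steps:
$z = - \frac{61}{6}$ ($z = \left(\left(-8\right) \frac{1}{12} - - \frac{3}{2}\right) - 11 = \left(- \frac{2}{3} + \frac{3}{2}\right) - 11 = \frac{5}{6} - 11 = - \frac{61}{6} \approx -10.167$)
$n{\left(Z,w \right)} = Z w$ ($n{\left(Z,w \right)} = w Z + 0 w = Z w + 0 = Z w$)
$X{\left(J,u \right)} = J^{2}$
$X^{2}{\left(n{\left(-6,x{\left(2 \right)} \right)},z \right)} = \left(\left(\left(-6\right) \left(-3\right)\right)^{2}\right)^{2} = \left(18^{2}\right)^{2} = 324^{2} = 104976$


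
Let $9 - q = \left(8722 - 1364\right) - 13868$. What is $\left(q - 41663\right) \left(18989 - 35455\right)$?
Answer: $578681104$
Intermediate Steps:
$q = 6519$ ($q = 9 - \left(\left(8722 - 1364\right) - 13868\right) = 9 - \left(7358 - 13868\right) = 9 - -6510 = 9 + 6510 = 6519$)
$\left(q - 41663\right) \left(18989 - 35455\right) = \left(6519 - 41663\right) \left(18989 - 35455\right) = \left(-35144\right) \left(-16466\right) = 578681104$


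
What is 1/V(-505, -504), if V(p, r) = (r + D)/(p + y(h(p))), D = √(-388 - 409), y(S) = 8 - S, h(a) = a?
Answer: -4032/254813 - 8*I*√797/254813 ≈ -0.015823 - 0.00088633*I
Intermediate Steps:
D = I*√797 (D = √(-797) = I*√797 ≈ 28.231*I)
V(p, r) = r/8 + I*√797/8 (V(p, r) = (r + I*√797)/(p + (8 - p)) = (r + I*√797)/8 = (r + I*√797)*(⅛) = r/8 + I*√797/8)
1/V(-505, -504) = 1/((⅛)*(-504) + I*√797/8) = 1/(-63 + I*√797/8)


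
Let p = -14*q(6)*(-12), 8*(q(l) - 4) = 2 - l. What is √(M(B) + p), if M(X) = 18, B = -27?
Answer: √606 ≈ 24.617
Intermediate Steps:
q(l) = 17/4 - l/8 (q(l) = 4 + (2 - l)/8 = 4 + (¼ - l/8) = 17/4 - l/8)
p = 588 (p = -14*(17/4 - ⅛*6)*(-12) = -14*(17/4 - ¾)*(-12) = -14*7/2*(-12) = -49*(-12) = 588)
√(M(B) + p) = √(18 + 588) = √606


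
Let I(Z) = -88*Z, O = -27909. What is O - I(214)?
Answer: -9077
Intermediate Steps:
O - I(214) = -27909 - (-88)*214 = -27909 - 1*(-18832) = -27909 + 18832 = -9077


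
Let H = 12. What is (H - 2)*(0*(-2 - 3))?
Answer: 0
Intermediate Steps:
(H - 2)*(0*(-2 - 3)) = (12 - 2)*(0*(-2 - 3)) = 10*(0*(-5)) = 10*0 = 0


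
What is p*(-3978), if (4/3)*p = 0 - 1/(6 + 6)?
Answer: 1989/8 ≈ 248.63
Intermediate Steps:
p = -1/16 (p = 3*(0 - 1/(6 + 6))/4 = 3*(0 - 1/12)/4 = (¾)*(-1/12) = -1/16 ≈ -0.062500)
p*(-3978) = -1/16*(-3978) = 1989/8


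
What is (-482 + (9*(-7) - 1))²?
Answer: 298116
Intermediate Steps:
(-482 + (9*(-7) - 1))² = (-482 + (-63 - 1))² = (-482 - 64)² = (-546)² = 298116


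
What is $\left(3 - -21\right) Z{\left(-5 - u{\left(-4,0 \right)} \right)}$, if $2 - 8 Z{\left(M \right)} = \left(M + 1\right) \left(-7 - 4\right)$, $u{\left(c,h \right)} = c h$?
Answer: $-126$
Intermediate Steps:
$Z{\left(M \right)} = \frac{13}{8} + \frac{11 M}{8}$ ($Z{\left(M \right)} = \frac{1}{4} - \frac{\left(M + 1\right) \left(-7 - 4\right)}{8} = \frac{1}{4} - \frac{\left(1 + M\right) \left(-11\right)}{8} = \frac{1}{4} - \frac{-11 - 11 M}{8} = \frac{1}{4} + \left(\frac{11}{8} + \frac{11 M}{8}\right) = \frac{13}{8} + \frac{11 M}{8}$)
$\left(3 - -21\right) Z{\left(-5 - u{\left(-4,0 \right)} \right)} = \left(3 - -21\right) \left(\frac{13}{8} + \frac{11 \left(-5 - \left(-4\right) 0\right)}{8}\right) = \left(3 + 21\right) \left(\frac{13}{8} + \frac{11 \left(-5 - 0\right)}{8}\right) = 24 \left(\frac{13}{8} + \frac{11 \left(-5 + 0\right)}{8}\right) = 24 \left(\frac{13}{8} + \frac{11}{8} \left(-5\right)\right) = 24 \left(\frac{13}{8} - \frac{55}{8}\right) = 24 \left(- \frac{21}{4}\right) = -126$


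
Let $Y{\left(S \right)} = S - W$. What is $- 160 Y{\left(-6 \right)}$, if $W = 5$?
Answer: $1760$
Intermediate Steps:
$Y{\left(S \right)} = -5 + S$ ($Y{\left(S \right)} = S - 5 = -5 + S$)
$- 160 Y{\left(-6 \right)} = - 160 \left(-5 - 6\right) = \left(-160\right) \left(-11\right) = 1760$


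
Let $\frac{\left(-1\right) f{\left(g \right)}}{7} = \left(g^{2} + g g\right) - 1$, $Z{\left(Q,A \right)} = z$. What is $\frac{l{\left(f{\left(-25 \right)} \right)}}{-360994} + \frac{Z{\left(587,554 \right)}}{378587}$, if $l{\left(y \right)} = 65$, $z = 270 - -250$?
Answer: $\frac{163108725}{136667635478} \approx 0.0011935$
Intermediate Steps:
$z = 520$ ($z = 270 + 250 = 520$)
$Z{\left(Q,A \right)} = 520$
$f{\left(g \right)} = 7 - 14 g^{2}$ ($f{\left(g \right)} = - 7 \left(\left(g^{2} + g g\right) - 1\right) = - 7 \left(\left(g^{2} + g^{2}\right) - 1\right) = - 7 \left(2 g^{2} - 1\right) = - 7 \left(-1 + 2 g^{2}\right) = 7 - 14 g^{2}$)
$\frac{l{\left(f{\left(-25 \right)} \right)}}{-360994} + \frac{Z{\left(587,554 \right)}}{378587} = \frac{65}{-360994} + \frac{520}{378587} = 65 \left(- \frac{1}{360994}\right) + 520 \cdot \frac{1}{378587} = - \frac{65}{360994} + \frac{520}{378587} = \frac{163108725}{136667635478}$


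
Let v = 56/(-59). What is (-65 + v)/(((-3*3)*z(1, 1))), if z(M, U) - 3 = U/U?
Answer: 1297/708 ≈ 1.8319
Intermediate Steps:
z(M, U) = 4 (z(M, U) = 3 + U/U = 3 + 1 = 4)
v = -56/59 (v = 56*(-1/59) = -56/59 ≈ -0.94915)
(-65 + v)/(((-3*3)*z(1, 1))) = (-65 - 56/59)/((-3*3*4)) = -3891/(59*((-9*4))) = -3891/59/(-36) = -3891/59*(-1/36) = 1297/708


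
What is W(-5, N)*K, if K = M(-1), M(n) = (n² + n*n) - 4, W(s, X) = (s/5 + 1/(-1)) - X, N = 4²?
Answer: 36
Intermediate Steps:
N = 16
W(s, X) = -1 - X + s/5 (W(s, X) = (s*(⅕) + 1*(-1)) - X = (s/5 - 1) - X = (-1 + s/5) - X = -1 - X + s/5)
M(n) = -4 + 2*n² (M(n) = (n² + n²) - 4 = 2*n² - 4 = -4 + 2*n²)
K = -2 (K = -4 + 2*(-1)² = -4 + 2*1 = -4 + 2 = -2)
W(-5, N)*K = (-1 - 1*16 + (⅕)*(-5))*(-2) = (-1 - 16 - 1)*(-2) = -18*(-2) = 36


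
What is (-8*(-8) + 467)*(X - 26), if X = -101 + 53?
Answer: -39294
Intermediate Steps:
X = -48
(-8*(-8) + 467)*(X - 26) = (-8*(-8) + 467)*(-48 - 26) = (64 + 467)*(-74) = 531*(-74) = -39294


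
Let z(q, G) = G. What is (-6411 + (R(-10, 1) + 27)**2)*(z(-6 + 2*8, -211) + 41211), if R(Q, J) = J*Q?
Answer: -251002000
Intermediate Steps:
(-6411 + (R(-10, 1) + 27)**2)*(z(-6 + 2*8, -211) + 41211) = (-6411 + (1*(-10) + 27)**2)*(-211 + 41211) = (-6411 + (-10 + 27)**2)*41000 = (-6411 + 17**2)*41000 = (-6411 + 289)*41000 = -6122*41000 = -251002000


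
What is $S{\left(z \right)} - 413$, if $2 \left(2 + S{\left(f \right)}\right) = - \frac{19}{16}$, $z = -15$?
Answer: $- \frac{13299}{32} \approx -415.59$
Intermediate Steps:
$S{\left(f \right)} = - \frac{83}{32}$ ($S{\left(f \right)} = -2 + \frac{\left(-19\right) \frac{1}{16}}{2} = -2 + \frac{1}{2} \left(- \frac{19}{16}\right) = -2 - \frac{19}{32} = - \frac{83}{32}$)
$S{\left(z \right)} - 413 = - \frac{83}{32} - 413 = - \frac{13299}{32}$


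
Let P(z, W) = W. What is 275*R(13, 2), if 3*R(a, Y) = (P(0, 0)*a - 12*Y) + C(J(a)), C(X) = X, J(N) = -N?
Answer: -10175/3 ≈ -3391.7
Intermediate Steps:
R(a, Y) = -4*Y - a/3 (R(a, Y) = ((0*a - 12*Y) - a)/3 = ((0 - 12*Y) - a)/3 = (-12*Y - a)/3 = (-a - 12*Y)/3 = -4*Y - a/3)
275*R(13, 2) = 275*(-4*2 - ⅓*13) = 275*(-8 - 13/3) = 275*(-37/3) = -10175/3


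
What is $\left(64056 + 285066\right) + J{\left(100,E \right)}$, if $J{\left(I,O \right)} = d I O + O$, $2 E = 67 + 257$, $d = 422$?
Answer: $7185684$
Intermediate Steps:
$E = 162$ ($E = \frac{67 + 257}{2} = \frac{1}{2} \cdot 324 = 162$)
$J{\left(I,O \right)} = O + 422 I O$ ($J{\left(I,O \right)} = 422 I O + O = O + 422 I O$)
$\left(64056 + 285066\right) + J{\left(100,E \right)} = \left(64056 + 285066\right) + 162 \left(1 + 422 \cdot 100\right) = 349122 + 162 \left(1 + 42200\right) = 349122 + 162 \cdot 42201 = 349122 + 6836562 = 7185684$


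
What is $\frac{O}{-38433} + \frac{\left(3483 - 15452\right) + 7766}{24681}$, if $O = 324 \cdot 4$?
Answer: $- \frac{21502275}{105396097} \approx -0.20401$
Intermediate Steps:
$O = 1296$
$\frac{O}{-38433} + \frac{\left(3483 - 15452\right) + 7766}{24681} = \frac{1296}{-38433} + \frac{\left(3483 - 15452\right) + 7766}{24681} = 1296 \left(- \frac{1}{38433}\right) + \left(-11969 + 7766\right) \frac{1}{24681} = - \frac{432}{12811} - \frac{1401}{8227} = - \frac{21502275}{105396097}$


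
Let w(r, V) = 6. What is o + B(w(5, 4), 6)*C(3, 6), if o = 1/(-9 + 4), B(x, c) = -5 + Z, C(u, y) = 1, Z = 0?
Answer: -26/5 ≈ -5.2000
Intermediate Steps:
B(x, c) = -5 (B(x, c) = -5 + 0 = -5)
o = -1/5 (o = 1/(-5) = -1/5 ≈ -0.20000)
o + B(w(5, 4), 6)*C(3, 6) = -1/5 - 5*1 = -1/5 - 5 = -26/5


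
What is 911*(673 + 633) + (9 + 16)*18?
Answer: 1190216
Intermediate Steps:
911*(673 + 633) + (9 + 16)*18 = 911*1306 + 25*18 = 1189766 + 450 = 1190216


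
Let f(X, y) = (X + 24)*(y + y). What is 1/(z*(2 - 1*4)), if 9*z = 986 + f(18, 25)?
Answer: -9/6172 ≈ -0.0014582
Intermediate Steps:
f(X, y) = 2*y*(24 + X) (f(X, y) = (24 + X)*(2*y) = 2*y*(24 + X))
z = 3086/9 (z = (986 + 2*25*(24 + 18))/9 = (986 + 2*25*42)/9 = (986 + 2100)/9 = (⅑)*3086 = 3086/9 ≈ 342.89)
1/(z*(2 - 1*4)) = 1/(3086*(2 - 1*4)/9) = 1/(3086*(2 - 4)/9) = 1/((3086/9)*(-2)) = 1/(-6172/9) = -9/6172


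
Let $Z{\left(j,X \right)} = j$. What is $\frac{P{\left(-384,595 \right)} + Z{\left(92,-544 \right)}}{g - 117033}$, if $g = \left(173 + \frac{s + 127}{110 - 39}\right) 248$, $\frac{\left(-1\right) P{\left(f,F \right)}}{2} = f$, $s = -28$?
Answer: $- \frac{61060}{5238607} \approx -0.011656$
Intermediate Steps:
$P{\left(f,F \right)} = - 2 f$
$g = \frac{3070736}{71}$ ($g = \left(173 + \frac{-28 + 127}{110 - 39}\right) 248 = \left(173 + \frac{99}{71}\right) 248 = \frac{12382}{71} \cdot 248 = \frac{3070736}{71} \approx 43250.0$)
$\frac{P{\left(-384,595 \right)} + Z{\left(92,-544 \right)}}{g - 117033} = \frac{\left(-2\right) \left(-384\right) + 92}{\frac{3070736}{71} - 117033} = \frac{768 + 92}{- \frac{5238607}{71}} = 860 \left(- \frac{71}{5238607}\right) = - \frac{61060}{5238607}$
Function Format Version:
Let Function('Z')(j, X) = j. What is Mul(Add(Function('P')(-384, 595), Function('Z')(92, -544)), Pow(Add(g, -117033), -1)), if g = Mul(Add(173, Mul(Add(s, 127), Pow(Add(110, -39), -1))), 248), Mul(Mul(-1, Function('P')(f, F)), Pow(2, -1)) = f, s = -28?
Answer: Rational(-61060, 5238607) ≈ -0.011656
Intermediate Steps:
Function('P')(f, F) = Mul(-2, f)
g = Rational(3070736, 71) (g = Mul(Add(173, Mul(Add(-28, 127), Pow(Add(110, -39), -1))), 248) = Mul(Add(173, Mul(99, Pow(71, -1))), 248) = Mul(Add(173, Mul(99, Rational(1, 71))), 248) = Mul(Add(173, Rational(99, 71)), 248) = Mul(Rational(12382, 71), 248) = Rational(3070736, 71) ≈ 43250.)
Mul(Add(Function('P')(-384, 595), Function('Z')(92, -544)), Pow(Add(g, -117033), -1)) = Mul(Add(Mul(-2, -384), 92), Pow(Add(Rational(3070736, 71), -117033), -1)) = Mul(Add(768, 92), Pow(Rational(-5238607, 71), -1)) = Mul(860, Rational(-71, 5238607)) = Rational(-61060, 5238607)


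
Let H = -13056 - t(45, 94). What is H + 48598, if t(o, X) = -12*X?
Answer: 36670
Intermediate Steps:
H = -11928 (H = -13056 - (-12)*94 = -13056 - 1*(-1128) = -13056 + 1128 = -11928)
H + 48598 = -11928 + 48598 = 36670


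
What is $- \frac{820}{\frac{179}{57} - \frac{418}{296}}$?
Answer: $- \frac{6917520}{14579} \approx -474.49$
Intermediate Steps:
$- \frac{820}{\frac{179}{57} - \frac{418}{296}} = - \frac{820}{179 \cdot \frac{1}{57} - \frac{209}{148}} = - \frac{820}{\frac{179}{57} - \frac{209}{148}} = - \frac{820}{\frac{14579}{8436}} = \left(-820\right) \frac{8436}{14579} = - \frac{6917520}{14579}$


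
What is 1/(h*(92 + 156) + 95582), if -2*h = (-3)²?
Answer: 1/94466 ≈ 1.0586e-5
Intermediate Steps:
h = -9/2 (h = -½*(-3)² = -½*9 = -9/2 ≈ -4.5000)
1/(h*(92 + 156) + 95582) = 1/(-9*(92 + 156)/2 + 95582) = 1/(-9/2*248 + 95582) = 1/(-1116 + 95582) = 1/94466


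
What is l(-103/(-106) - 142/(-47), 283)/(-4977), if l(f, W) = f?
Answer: -6631/8265138 ≈ -0.00080229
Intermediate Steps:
l(-103/(-106) - 142/(-47), 283)/(-4977) = (-103/(-106) - 142/(-47))/(-4977) = (-103*(-1/106) - 142*(-1/47))*(-1/4977) = (103/106 + 142/47)*(-1/4977) = (19893/4982)*(-1/4977) = -6631/8265138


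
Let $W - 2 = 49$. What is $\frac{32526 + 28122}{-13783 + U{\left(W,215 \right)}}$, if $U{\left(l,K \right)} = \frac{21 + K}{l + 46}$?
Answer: $- \frac{5882856}{1336715} \approx -4.401$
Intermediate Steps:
$W = 51$ ($W = 2 + 49 = 51$)
$U{\left(l,K \right)} = \frac{21 + K}{46 + l}$
$\frac{32526 + 28122}{-13783 + U{\left(W,215 \right)}} = \frac{32526 + 28122}{-13783 + \frac{21 + 215}{46 + 51}} = \frac{60648}{-13783 + \frac{1}{97} \cdot 236} = \frac{60648}{-13783 + \frac{236}{97}} = \frac{60648}{- \frac{1336715}{97}} = 60648 \left(- \frac{97}{1336715}\right) = - \frac{5882856}{1336715}$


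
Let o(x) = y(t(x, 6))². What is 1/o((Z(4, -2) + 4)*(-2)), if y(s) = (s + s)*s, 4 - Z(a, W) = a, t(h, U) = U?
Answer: 1/5184 ≈ 0.00019290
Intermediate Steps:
Z(a, W) = 4 - a
y(s) = 2*s² (y(s) = (2*s)*s = 2*s²)
o(x) = 5184 (o(x) = (2*6²)² = (2*36)² = 72² = 5184)
1/o((Z(4, -2) + 4)*(-2)) = 1/5184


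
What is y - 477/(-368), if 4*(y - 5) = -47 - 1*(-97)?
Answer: 6917/368 ≈ 18.796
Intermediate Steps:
y = 35/2 (y = 5 + (-47 - 1*(-97))/4 = 5 + (-47 + 97)/4 = 5 + (1/4)*50 = 5 + 25/2 = 35/2 ≈ 17.500)
y - 477/(-368) = 35/2 - 477/(-368) = 35/2 - 477*(-1/368) = 35/2 + 477/368 = 6917/368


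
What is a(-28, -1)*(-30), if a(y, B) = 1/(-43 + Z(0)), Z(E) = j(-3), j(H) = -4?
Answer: 30/47 ≈ 0.63830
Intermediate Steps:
Z(E) = -4
a(y, B) = -1/47 (a(y, B) = 1/(-43 - 4) = 1/(-47) = -1/47)
a(-28, -1)*(-30) = -1/47*(-30) = 30/47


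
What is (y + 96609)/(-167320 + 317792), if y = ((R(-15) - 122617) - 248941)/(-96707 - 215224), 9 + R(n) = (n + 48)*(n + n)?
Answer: 3766964317/5867110179 ≈ 0.64205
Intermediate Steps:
R(n) = -9 + 2*n*(48 + n) (R(n) = -9 + (n + 48)*(n + n) = -9 + (48 + n)*(2*n) = -9 + 2*n*(48 + n))
y = 372557/311931 (y = (((-9 + 2*(-15)**2 + 96*(-15)) - 122617) - 248941)/(-96707 - 215224) = (((-9 + 2*225 - 1440) - 122617) - 248941)/(-311931) = (((-9 + 450 - 1440) - 122617) - 248941)*(-1/311931) = ((-999 - 122617) - 248941)*(-1/311931) = (-123616 - 248941)*(-1/311931) = -372557*(-1/311931) = 372557/311931 ≈ 1.1944)
(y + 96609)/(-167320 + 317792) = (372557/311931 + 96609)/(-167320 + 317792) = (30135714536/311931)/150472 = (30135714536/311931)*(1/150472) = 3766964317/5867110179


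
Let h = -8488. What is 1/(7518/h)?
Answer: -4244/3759 ≈ -1.1290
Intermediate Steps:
1/(7518/h) = 1/(7518/(-8488)) = 1/(7518*(-1/8488)) = 1/(-3759/4244) = -4244/3759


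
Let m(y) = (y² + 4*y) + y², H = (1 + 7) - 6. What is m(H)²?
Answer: 256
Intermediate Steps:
H = 2 (H = 8 - 6 = 2)
m(y) = 2*y² + 4*y
m(H)² = (2*2*(2 + 2))² = (2*2*4)² = 16² = 256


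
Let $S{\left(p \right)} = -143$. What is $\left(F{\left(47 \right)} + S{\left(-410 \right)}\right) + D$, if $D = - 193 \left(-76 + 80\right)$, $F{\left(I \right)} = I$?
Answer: $-868$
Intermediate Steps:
$D = -772$ ($D = \left(-193\right) 4 = -772$)
$\left(F{\left(47 \right)} + S{\left(-410 \right)}\right) + D = \left(47 - 143\right) - 772 = -96 - 772 = -868$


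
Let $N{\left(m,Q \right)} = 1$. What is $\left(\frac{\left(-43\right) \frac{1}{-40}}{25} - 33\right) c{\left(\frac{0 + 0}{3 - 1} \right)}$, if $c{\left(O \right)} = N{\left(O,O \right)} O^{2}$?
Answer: $0$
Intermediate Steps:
$c{\left(O \right)} = O^{2}$ ($c{\left(O \right)} = 1 O^{2} = O^{2}$)
$\left(\frac{\left(-43\right) \frac{1}{-40}}{25} - 33\right) c{\left(\frac{0 + 0}{3 - 1} \right)} = \left(\frac{\left(-43\right) \frac{1}{-40}}{25} - 33\right) \left(\frac{0 + 0}{3 - 1}\right)^{2} = \left(\left(-43\right) \left(- \frac{1}{40}\right) \frac{1}{25} - 33\right) \left(\frac{0}{2}\right)^{2} = \left(\frac{43}{40} \cdot \frac{1}{25} - 33\right) \left(0 \cdot \frac{1}{2}\right)^{2} = \left(\frac{43}{1000} - 33\right) 0^{2} = \left(- \frac{32957}{1000}\right) 0 = 0$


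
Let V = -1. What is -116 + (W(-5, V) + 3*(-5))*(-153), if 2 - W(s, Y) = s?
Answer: 1108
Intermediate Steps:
W(s, Y) = 2 - s
-116 + (W(-5, V) + 3*(-5))*(-153) = -116 + ((2 - 1*(-5)) + 3*(-5))*(-153) = -116 + ((2 + 5) - 15)*(-153) = -116 + (7 - 15)*(-153) = -116 - 8*(-153) = -116 + 1224 = 1108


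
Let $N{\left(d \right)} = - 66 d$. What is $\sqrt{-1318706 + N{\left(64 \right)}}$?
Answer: $i \sqrt{1322930} \approx 1150.2 i$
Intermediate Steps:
$\sqrt{-1318706 + N{\left(64 \right)}} = \sqrt{-1318706 - 4224} = \sqrt{-1322930} = i \sqrt{1322930}$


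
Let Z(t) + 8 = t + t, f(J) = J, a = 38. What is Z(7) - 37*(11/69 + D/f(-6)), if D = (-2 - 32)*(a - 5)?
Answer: -477404/69 ≈ -6918.9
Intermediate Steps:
D = -1122 (D = (-2 - 32)*(38 - 5) = -34*33 = -1122)
Z(t) = -8 + 2*t (Z(t) = -8 + (t + t) = -8 + 2*t)
Z(7) - 37*(11/69 + D/f(-6)) = (-8 + 2*7) - 37*(11/69 - 1122/(-6)) = (-8 + 14) - 37*(11*(1/69) - 1122*(-⅙)) = 6 - 37*(11/69 + 187) = 6 - 37*12914/69 = 6 - 477818/69 = -477404/69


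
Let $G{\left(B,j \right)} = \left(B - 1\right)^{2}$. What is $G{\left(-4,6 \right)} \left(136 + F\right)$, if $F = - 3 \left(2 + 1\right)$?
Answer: $3175$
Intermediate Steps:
$G{\left(B,j \right)} = \left(-1 + B\right)^{2}$
$F = -9$ ($F = \left(-3\right) 3 = -9$)
$G{\left(-4,6 \right)} \left(136 + F\right) = \left(-1 - 4\right)^{2} \left(136 - 9\right) = \left(-5\right)^{2} \cdot 127 = 25 \cdot 127 = 3175$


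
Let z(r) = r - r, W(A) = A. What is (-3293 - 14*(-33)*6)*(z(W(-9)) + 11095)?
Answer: -5780495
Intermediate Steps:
z(r) = 0
(-3293 - 14*(-33)*6)*(z(W(-9)) + 11095) = (-3293 - 14*(-33)*6)*(0 + 11095) = (-3293 + 462*6)*11095 = (-3293 + 2772)*11095 = -521*11095 = -5780495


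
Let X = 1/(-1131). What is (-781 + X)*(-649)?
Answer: 573269488/1131 ≈ 5.0687e+5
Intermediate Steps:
X = -1/1131 ≈ -0.00088417
(-781 + X)*(-649) = (-781 - 1/1131)*(-649) = -883312/1131*(-649) = 573269488/1131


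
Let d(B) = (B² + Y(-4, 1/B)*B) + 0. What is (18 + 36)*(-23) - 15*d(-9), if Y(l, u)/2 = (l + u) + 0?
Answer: -3567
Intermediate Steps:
Y(l, u) = 2*l + 2*u (Y(l, u) = 2*((l + u) + 0) = 2*(l + u) = 2*l + 2*u)
d(B) = B² + B*(-8 + 2/B) (d(B) = (B² + (2*(-4) + 2/B)*B) + 0 = (B² + (-8 + 2/B)*B) + 0 = (B² + B*(-8 + 2/B)) + 0 = B² + B*(-8 + 2/B))
(18 + 36)*(-23) - 15*d(-9) = (18 + 36)*(-23) - 15*(2 - 9*(-8 - 9)) = 54*(-23) - 15*(2 - 9*(-17)) = -1242 - 15*(2 + 153) = -1242 - 15*155 = -1242 - 2325 = -3567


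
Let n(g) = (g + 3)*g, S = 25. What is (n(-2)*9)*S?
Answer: -450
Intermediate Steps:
n(g) = g*(3 + g) (n(g) = (3 + g)*g = g*(3 + g))
(n(-2)*9)*S = (-2*(3 - 2)*9)*25 = (-2*1*9)*25 = -2*9*25 = -18*25 = -450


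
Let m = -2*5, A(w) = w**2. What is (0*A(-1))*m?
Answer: 0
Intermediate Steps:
m = -10
(0*A(-1))*m = (0*(-1)**2)*(-10) = (0*1)*(-10) = 0*(-10) = 0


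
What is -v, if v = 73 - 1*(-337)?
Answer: -410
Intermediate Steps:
v = 410 (v = 73 + 337 = 410)
-v = -1*410 = -410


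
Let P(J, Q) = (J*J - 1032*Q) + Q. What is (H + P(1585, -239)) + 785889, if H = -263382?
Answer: 3281141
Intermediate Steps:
P(J, Q) = J² - 1031*Q (P(J, Q) = (J² - 1032*Q) + Q = J² - 1031*Q)
(H + P(1585, -239)) + 785889 = (-263382 + (1585² - 1031*(-239))) + 785889 = (-263382 + (2512225 + 246409)) + 785889 = (-263382 + 2758634) + 785889 = 2495252 + 785889 = 3281141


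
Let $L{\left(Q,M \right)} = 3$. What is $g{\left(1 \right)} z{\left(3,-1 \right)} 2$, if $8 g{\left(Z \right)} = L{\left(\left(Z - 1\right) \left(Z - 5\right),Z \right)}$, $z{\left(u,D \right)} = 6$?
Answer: $\frac{9}{2} \approx 4.5$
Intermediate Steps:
$g{\left(Z \right)} = \frac{3}{8}$ ($g{\left(Z \right)} = \frac{1}{8} \cdot 3 = \frac{3}{8}$)
$g{\left(1 \right)} z{\left(3,-1 \right)} 2 = \frac{3}{8} \cdot 6 \cdot 2 = \frac{9}{4} \cdot 2 = \frac{9}{2}$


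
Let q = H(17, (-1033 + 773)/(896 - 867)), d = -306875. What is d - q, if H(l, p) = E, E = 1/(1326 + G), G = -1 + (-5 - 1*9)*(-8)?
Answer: -440979376/1437 ≈ -3.0688e+5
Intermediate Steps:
G = 111 (G = -1 + (-5 - 9)*(-8) = -1 - 14*(-8) = -1 + 112 = 111)
E = 1/1437 (E = 1/(1326 + 111) = 1/1437 ≈ 0.00069589)
H(l, p) = 1/1437
q = 1/1437 ≈ 0.00069589
d - q = -306875 - 1*1/1437 = -306875 - 1/1437 = -440979376/1437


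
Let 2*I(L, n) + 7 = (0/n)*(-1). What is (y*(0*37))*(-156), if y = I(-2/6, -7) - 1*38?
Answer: 0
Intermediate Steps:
I(L, n) = -7/2 (I(L, n) = -7/2 + ((0/n)*(-1))/2 = -7/2 + (0*(-1))/2 = -7/2 + (1/2)*0 = -7/2 + 0 = -7/2)
y = -83/2 (y = -7/2 - 1*38 = -7/2 - 38 = -83/2 ≈ -41.500)
(y*(0*37))*(-156) = -0*37*(-156) = -83/2*0*(-156) = 0*(-156) = 0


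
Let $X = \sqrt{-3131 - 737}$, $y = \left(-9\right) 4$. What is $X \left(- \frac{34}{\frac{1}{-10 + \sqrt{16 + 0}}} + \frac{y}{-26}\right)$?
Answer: $\frac{5340 i \sqrt{967}}{13} \approx 12774.0 i$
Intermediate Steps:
$y = -36$
$X = 2 i \sqrt{967}$ ($X = \sqrt{-3868} = 2 i \sqrt{967} \approx 62.193 i$)
$X \left(- \frac{34}{\frac{1}{-10 + \sqrt{16 + 0}}} + \frac{y}{-26}\right) = 2 i \sqrt{967} \left(- \frac{34}{\frac{1}{-10 + \sqrt{16 + 0}}} - \frac{36}{-26}\right) = 2 i \sqrt{967} \left(- \frac{34}{\frac{1}{-10 + \sqrt{16}}} - - \frac{18}{13}\right) = 2 i \sqrt{967} \left(- \frac{34}{\frac{1}{-10 + 4}} + \frac{18}{13}\right) = 2 i \sqrt{967} \left(- \frac{34}{\frac{1}{-6}} + \frac{18}{13}\right) = 2 i \sqrt{967} \left(- \frac{34}{- \frac{1}{6}} + \frac{18}{13}\right) = 2 i \sqrt{967} \left(\left(-34\right) \left(-6\right) + \frac{18}{13}\right) = 2 i \sqrt{967} \left(204 + \frac{18}{13}\right) = 2 i \sqrt{967} \cdot \frac{2670}{13} = \frac{5340 i \sqrt{967}}{13}$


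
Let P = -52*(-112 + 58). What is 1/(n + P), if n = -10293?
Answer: -1/7485 ≈ -0.00013360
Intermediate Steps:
P = 2808 (P = -52*(-54) = 2808)
1/(n + P) = 1/(-10293 + 2808) = 1/(-7485) = -1/7485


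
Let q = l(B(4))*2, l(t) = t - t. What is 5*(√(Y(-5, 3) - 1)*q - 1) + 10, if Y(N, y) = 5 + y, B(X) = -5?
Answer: 5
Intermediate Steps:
l(t) = 0
q = 0 (q = 0*2 = 0)
5*(√(Y(-5, 3) - 1)*q - 1) + 10 = 5*(√((5 + 3) - 1)*0 - 1) + 10 = 5*(√(8 - 1)*0 - 1) + 10 = 5*(√7*0 - 1) + 10 = 5*(0 - 1) + 10 = 5*(-1) + 10 = -5 + 10 = 5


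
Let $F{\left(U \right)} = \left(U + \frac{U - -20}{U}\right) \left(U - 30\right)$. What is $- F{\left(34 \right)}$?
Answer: $- \frac{2420}{17} \approx -142.35$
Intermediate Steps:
$F{\left(U \right)} = \left(-30 + U\right) \left(U + \frac{20 + U}{U}\right)$ ($F{\left(U \right)} = \left(U + \frac{U + 20}{U}\right) \left(-30 + U\right) = \left(U + \frac{20 + U}{U}\right) \left(-30 + U\right) = \left(-30 + U\right) \left(U + \frac{20 + U}{U}\right)$)
$- F{\left(34 \right)} = - (-10 + 34^{2} - \frac{600}{34} - 986) = - (-10 + 1156 - \frac{300}{17} - 986) = \left(-1\right) \frac{2420}{17} = - \frac{2420}{17}$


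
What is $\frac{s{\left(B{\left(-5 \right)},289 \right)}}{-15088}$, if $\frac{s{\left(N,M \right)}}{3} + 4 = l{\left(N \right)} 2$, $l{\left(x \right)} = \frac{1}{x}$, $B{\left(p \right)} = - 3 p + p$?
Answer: $\frac{57}{75440} \approx 0.00075557$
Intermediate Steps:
$B{\left(p \right)} = - 2 p$
$s{\left(N,M \right)} = -12 + \frac{6}{N}$ ($s{\left(N,M \right)} = -12 + 3 \frac{1}{N} 2 = -12 + 3 \frac{2}{N} = -12 + \frac{6}{N}$)
$\frac{s{\left(B{\left(-5 \right)},289 \right)}}{-15088} = \frac{-12 + \frac{6}{\left(-2\right) \left(-5\right)}}{-15088} = \left(-12 + \frac{6}{10}\right) \left(- \frac{1}{15088}\right) = \left(-12 + 6 \cdot \frac{1}{10}\right) \left(- \frac{1}{15088}\right) = \left(-12 + \frac{3}{5}\right) \left(- \frac{1}{15088}\right) = \left(- \frac{57}{5}\right) \left(- \frac{1}{15088}\right) = \frac{57}{75440}$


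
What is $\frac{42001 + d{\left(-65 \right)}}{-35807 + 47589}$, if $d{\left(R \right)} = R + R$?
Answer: $\frac{41871}{11782} \approx 3.5538$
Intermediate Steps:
$d{\left(R \right)} = 2 R$
$\frac{42001 + d{\left(-65 \right)}}{-35807 + 47589} = \frac{42001 + 2 \left(-65\right)}{-35807 + 47589} = \frac{42001 - 130}{11782} = 41871 \cdot \frac{1}{11782} = \frac{41871}{11782}$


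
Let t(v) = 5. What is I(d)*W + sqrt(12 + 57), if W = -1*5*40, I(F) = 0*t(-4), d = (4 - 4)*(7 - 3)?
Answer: sqrt(69) ≈ 8.3066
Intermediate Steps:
d = 0 (d = 0*4 = 0)
I(F) = 0 (I(F) = 0*5 = 0)
W = -200 (W = -5*40 = -200)
I(d)*W + sqrt(12 + 57) = 0*(-200) + sqrt(12 + 57) = 0 + sqrt(69) = sqrt(69)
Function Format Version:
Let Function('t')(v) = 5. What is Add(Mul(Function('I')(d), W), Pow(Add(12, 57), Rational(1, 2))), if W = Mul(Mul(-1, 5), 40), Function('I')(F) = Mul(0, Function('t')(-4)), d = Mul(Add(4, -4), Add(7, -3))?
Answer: Pow(69, Rational(1, 2)) ≈ 8.3066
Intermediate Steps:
d = 0 (d = Mul(0, 4) = 0)
Function('I')(F) = 0 (Function('I')(F) = Mul(0, 5) = 0)
W = -200 (W = Mul(-5, 40) = -200)
Add(Mul(Function('I')(d), W), Pow(Add(12, 57), Rational(1, 2))) = Add(Mul(0, -200), Pow(Add(12, 57), Rational(1, 2))) = Add(0, Pow(69, Rational(1, 2))) = Pow(69, Rational(1, 2))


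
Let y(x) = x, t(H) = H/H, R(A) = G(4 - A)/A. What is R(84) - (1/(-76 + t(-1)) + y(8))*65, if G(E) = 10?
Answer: -36331/70 ≈ -519.01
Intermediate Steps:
R(A) = 10/A
t(H) = 1
R(84) - (1/(-76 + t(-1)) + y(8))*65 = 10/84 - (1/(-76 + 1) + 8)*65 = 10*(1/84) - (1/(-75) + 8)*65 = 5/42 - (-1/75 + 8)*65 = 5/42 - 599*65/75 = 5/42 - 1*7787/15 = 5/42 - 7787/15 = -36331/70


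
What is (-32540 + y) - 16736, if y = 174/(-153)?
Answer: -2513134/51 ≈ -49277.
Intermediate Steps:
y = -58/51 (y = -1/153*174 = -58/51 ≈ -1.1373)
(-32540 + y) - 16736 = (-32540 - 58/51) - 16736 = -1659598/51 - 16736 = -2513134/51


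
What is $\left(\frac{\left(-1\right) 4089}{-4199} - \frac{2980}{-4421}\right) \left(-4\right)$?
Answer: $- \frac{122361956}{18563779} \approx -6.5914$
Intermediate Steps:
$\left(\frac{\left(-1\right) 4089}{-4199} - \frac{2980}{-4421}\right) \left(-4\right) = \left(\left(-4089\right) \left(- \frac{1}{4199}\right) - - \frac{2980}{4421}\right) \left(-4\right) = \left(\frac{4089}{4199} + \frac{2980}{4421}\right) \left(-4\right) = \frac{30590489}{18563779} \left(-4\right) = - \frac{122361956}{18563779}$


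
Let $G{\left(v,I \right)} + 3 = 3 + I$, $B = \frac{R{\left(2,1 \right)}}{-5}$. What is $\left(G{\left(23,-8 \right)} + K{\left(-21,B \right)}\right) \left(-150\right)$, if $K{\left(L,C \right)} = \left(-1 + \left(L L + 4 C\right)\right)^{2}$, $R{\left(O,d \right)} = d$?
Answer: $-28933296$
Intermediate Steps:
$B = - \frac{1}{5}$ ($B = 1 \frac{1}{-5} = 1 \left(- \frac{1}{5}\right) = - \frac{1}{5} \approx -0.2$)
$K{\left(L,C \right)} = \left(-1 + L^{2} + 4 C\right)^{2}$ ($K{\left(L,C \right)} = \left(-1 + \left(L^{2} + 4 C\right)\right)^{2} = \left(-1 + L^{2} + 4 C\right)^{2}$)
$G{\left(v,I \right)} = I$ ($G{\left(v,I \right)} = -3 + \left(3 + I\right) = I$)
$\left(G{\left(23,-8 \right)} + K{\left(-21,B \right)}\right) \left(-150\right) = \left(-8 + \left(-1 + \left(-21\right)^{2} + 4 \left(- \frac{1}{5}\right)\right)^{2}\right) \left(-150\right) = \left(-8 + \left(-1 + 441 - \frac{4}{5}\right)^{2}\right) \left(-150\right) = \left(-8 + \left(\frac{2196}{5}\right)^{2}\right) \left(-150\right) = \left(-8 + \frac{4822416}{25}\right) \left(-150\right) = \frac{4822216}{25} \left(-150\right) = -28933296$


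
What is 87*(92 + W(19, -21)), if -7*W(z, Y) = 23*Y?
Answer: 14007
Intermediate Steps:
W(z, Y) = -23*Y/7
87*(92 + W(19, -21)) = 87*(92 - 23/7*(-21)) = 87*(92 + 69) = 87*161 = 14007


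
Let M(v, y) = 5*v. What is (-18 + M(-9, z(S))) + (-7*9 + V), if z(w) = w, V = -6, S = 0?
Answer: -132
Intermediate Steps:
(-18 + M(-9, z(S))) + (-7*9 + V) = (-18 + 5*(-9)) + (-7*9 - 6) = (-18 - 45) + (-63 - 6) = -63 - 69 = -132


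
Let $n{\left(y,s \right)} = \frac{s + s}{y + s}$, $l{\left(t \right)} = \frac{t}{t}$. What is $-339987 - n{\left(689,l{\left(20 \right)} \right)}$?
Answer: $- \frac{117295516}{345} \approx -3.3999 \cdot 10^{5}$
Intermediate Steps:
$l{\left(t \right)} = 1$
$n{\left(y,s \right)} = \frac{2 s}{s + y}$
$-339987 - n{\left(689,l{\left(20 \right)} \right)} = -339987 - 2 \cdot 1 \frac{1}{1 + 689} = -339987 - 2 \cdot 1 \cdot \frac{1}{690} = -339987 - \frac{1}{345} = - \frac{117295516}{345}$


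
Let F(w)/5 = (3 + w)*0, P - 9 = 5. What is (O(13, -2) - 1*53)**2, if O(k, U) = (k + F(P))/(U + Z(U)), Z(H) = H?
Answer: 50625/16 ≈ 3164.1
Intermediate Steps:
P = 14 (P = 9 + 5 = 14)
F(w) = 0 (F(w) = 5*((3 + w)*0) = 5*0 = 0)
O(k, U) = k/(2*U) (O(k, U) = (k + 0)/(U + U) = k/((2*U)) = k*(1/(2*U)) = k/(2*U))
(O(13, -2) - 1*53)**2 = ((1/2)*13/(-2) - 1*53)**2 = ((1/2)*13*(-1/2) - 53)**2 = (-13/4 - 53)**2 = (-225/4)**2 = 50625/16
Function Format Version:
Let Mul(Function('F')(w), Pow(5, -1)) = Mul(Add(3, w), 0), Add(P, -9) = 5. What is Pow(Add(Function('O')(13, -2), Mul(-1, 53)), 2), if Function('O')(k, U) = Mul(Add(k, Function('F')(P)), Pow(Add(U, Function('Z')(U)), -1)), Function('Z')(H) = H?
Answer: Rational(50625, 16) ≈ 3164.1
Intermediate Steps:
P = 14 (P = Add(9, 5) = 14)
Function('F')(w) = 0 (Function('F')(w) = Mul(5, Mul(Add(3, w), 0)) = Mul(5, 0) = 0)
Function('O')(k, U) = Mul(Rational(1, 2), k, Pow(U, -1)) (Function('O')(k, U) = Mul(Add(k, 0), Pow(Add(U, U), -1)) = Mul(k, Pow(Mul(2, U), -1)) = Mul(k, Mul(Rational(1, 2), Pow(U, -1))) = Mul(Rational(1, 2), k, Pow(U, -1)))
Pow(Add(Function('O')(13, -2), Mul(-1, 53)), 2) = Pow(Add(Mul(Rational(1, 2), 13, Pow(-2, -1)), Mul(-1, 53)), 2) = Pow(Add(Mul(Rational(1, 2), 13, Rational(-1, 2)), -53), 2) = Pow(Add(Rational(-13, 4), -53), 2) = Pow(Rational(-225, 4), 2) = Rational(50625, 16)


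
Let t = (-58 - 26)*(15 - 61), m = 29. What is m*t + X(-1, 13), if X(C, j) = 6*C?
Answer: 112050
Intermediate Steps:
t = 3864 (t = -84*(-46) = 3864)
m*t + X(-1, 13) = 29*3864 + 6*(-1) = 112056 - 6 = 112050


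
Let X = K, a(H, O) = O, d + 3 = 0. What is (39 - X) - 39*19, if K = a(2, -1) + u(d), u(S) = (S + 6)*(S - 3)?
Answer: -683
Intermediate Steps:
d = -3 (d = -3 + 0 = -3)
u(S) = (-3 + S)*(6 + S) (u(S) = (6 + S)*(-3 + S) = (-3 + S)*(6 + S))
K = -19 (K = -1 + (-18 + (-3)**2 + 3*(-3)) = -1 + (-18 + 9 - 9) = -1 - 18 = -19)
X = -19
(39 - X) - 39*19 = (39 - 1*(-19)) - 39*19 = (39 + 19) - 741 = 58 - 741 = -683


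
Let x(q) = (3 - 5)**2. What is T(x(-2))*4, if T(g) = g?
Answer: 16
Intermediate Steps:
x(q) = 4 (x(q) = (-2)**2 = 4)
T(x(-2))*4 = 4*4 = 16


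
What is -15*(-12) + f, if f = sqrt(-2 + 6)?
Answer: 182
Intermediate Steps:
f = 2 (f = sqrt(4) = 2)
-15*(-12) + f = -15*(-12) + 2 = 180 + 2 = 182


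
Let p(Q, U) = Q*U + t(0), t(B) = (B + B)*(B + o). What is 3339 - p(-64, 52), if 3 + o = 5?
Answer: 6667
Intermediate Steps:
o = 2 (o = -3 + 5 = 2)
t(B) = 2*B*(2 + B) (t(B) = (B + B)*(B + 2) = (2*B)*(2 + B) = 2*B*(2 + B))
p(Q, U) = Q*U (p(Q, U) = Q*U + 2*0*(2 + 0) = Q*U + 2*0*2 = Q*U + 0 = Q*U)
3339 - p(-64, 52) = 3339 - (-64)*52 = 3339 - 1*(-3328) = 3339 + 3328 = 6667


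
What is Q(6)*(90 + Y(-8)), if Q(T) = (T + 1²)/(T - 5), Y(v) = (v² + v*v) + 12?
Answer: 1610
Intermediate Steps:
Y(v) = 12 + 2*v² (Y(v) = (v² + v²) + 12 = 2*v² + 12 = 12 + 2*v²)
Q(T) = (1 + T)/(-5 + T) (Q(T) = (T + 1)/(-5 + T) = (1 + T)/(-5 + T))
Q(6)*(90 + Y(-8)) = ((1 + 6)/(-5 + 6))*(90 + (12 + 2*(-8)²)) = (7/1)*(90 + (12 + 2*64)) = (1*7)*(90 + (12 + 128)) = 7*(90 + 140) = 7*230 = 1610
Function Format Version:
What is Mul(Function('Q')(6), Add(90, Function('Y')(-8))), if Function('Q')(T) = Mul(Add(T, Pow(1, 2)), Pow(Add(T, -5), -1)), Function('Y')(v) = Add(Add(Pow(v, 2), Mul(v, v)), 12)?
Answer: 1610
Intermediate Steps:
Function('Y')(v) = Add(12, Mul(2, Pow(v, 2))) (Function('Y')(v) = Add(Add(Pow(v, 2), Pow(v, 2)), 12) = Add(Mul(2, Pow(v, 2)), 12) = Add(12, Mul(2, Pow(v, 2))))
Function('Q')(T) = Mul(Pow(Add(-5, T), -1), Add(1, T)) (Function('Q')(T) = Mul(Add(T, 1), Pow(Add(-5, T), -1)) = Mul(Add(1, T), Pow(Add(-5, T), -1)) = Mul(Pow(Add(-5, T), -1), Add(1, T)))
Mul(Function('Q')(6), Add(90, Function('Y')(-8))) = Mul(Mul(Pow(Add(-5, 6), -1), Add(1, 6)), Add(90, Add(12, Mul(2, Pow(-8, 2))))) = Mul(Mul(Pow(1, -1), 7), Add(90, Add(12, Mul(2, 64)))) = Mul(Mul(1, 7), Add(90, Add(12, 128))) = Mul(7, Add(90, 140)) = Mul(7, 230) = 1610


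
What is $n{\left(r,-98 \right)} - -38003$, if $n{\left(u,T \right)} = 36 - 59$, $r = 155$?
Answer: $37980$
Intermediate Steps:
$n{\left(u,T \right)} = -23$
$n{\left(r,-98 \right)} - -38003 = -23 - -38003 = -23 + 38003 = 37980$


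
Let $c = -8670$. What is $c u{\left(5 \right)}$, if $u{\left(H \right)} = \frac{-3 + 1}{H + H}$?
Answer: $1734$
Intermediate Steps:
$u{\left(H \right)} = - \frac{1}{H}$ ($u{\left(H \right)} = - \frac{2}{2 H} = - 2 \frac{1}{2 H} = - \frac{1}{H}$)
$c u{\left(5 \right)} = - 8670 \left(- \frac{1}{5}\right) = - 8670 \left(\left(-1\right) \frac{1}{5}\right) = \left(-8670\right) \left(- \frac{1}{5}\right) = 1734$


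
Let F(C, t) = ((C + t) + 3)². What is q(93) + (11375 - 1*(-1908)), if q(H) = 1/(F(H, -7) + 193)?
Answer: 107778263/8114 ≈ 13283.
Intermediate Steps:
F(C, t) = (3 + C + t)²
q(H) = 1/(193 + (-4 + H)²) (q(H) = 1/((3 + H - 7)² + 193) = 1/((-4 + H)² + 193) = 1/(193 + (-4 + H)²))
q(93) + (11375 - 1*(-1908)) = 1/(193 + (-4 + 93)²) + (11375 - 1*(-1908)) = 1/(193 + 89²) + (11375 + 1908) = 1/(193 + 7921) + 13283 = 1/8114 + 13283 = 107778263/8114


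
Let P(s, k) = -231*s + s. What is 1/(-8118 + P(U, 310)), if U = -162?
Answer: 1/29142 ≈ 3.4315e-5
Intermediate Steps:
P(s, k) = -230*s
1/(-8118 + P(U, 310)) = 1/(-8118 - 230*(-162)) = 1/(-8118 + 37260) = 1/29142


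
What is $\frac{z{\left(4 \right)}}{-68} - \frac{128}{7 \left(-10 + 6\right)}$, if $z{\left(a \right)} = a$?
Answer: $\frac{537}{119} \approx 4.5126$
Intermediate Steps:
$\frac{z{\left(4 \right)}}{-68} - \frac{128}{7 \left(-10 + 6\right)} = \frac{4}{-68} - \frac{128}{7 \left(-10 + 6\right)} = 4 \left(- \frac{1}{68}\right) - \frac{128}{7 \left(-4\right)} = - \frac{1}{17} - \frac{128}{-28} = - \frac{1}{17} - - \frac{32}{7} = - \frac{1}{17} + \frac{32}{7} = \frac{537}{119}$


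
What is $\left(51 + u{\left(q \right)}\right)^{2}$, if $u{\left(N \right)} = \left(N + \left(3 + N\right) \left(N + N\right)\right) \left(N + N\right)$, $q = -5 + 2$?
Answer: $4761$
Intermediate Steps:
$q = -3$
$u{\left(N \right)} = 2 N \left(N + 2 N \left(3 + N\right)\right)$ ($u{\left(N \right)} = \left(N + \left(3 + N\right) 2 N\right) 2 N = \left(N + 2 N \left(3 + N\right)\right) 2 N = 2 N \left(N + 2 N \left(3 + N\right)\right)$)
$\left(51 + u{\left(q \right)}\right)^{2} = \left(51 + \left(-3\right)^{2} \left(14 + 4 \left(-3\right)\right)\right)^{2} = \left(51 + 9 \left(14 - 12\right)\right)^{2} = \left(51 + 9 \cdot 2\right)^{2} = \left(51 + 18\right)^{2} = 69^{2} = 4761$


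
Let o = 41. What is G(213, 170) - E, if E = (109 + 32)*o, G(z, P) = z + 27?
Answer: -5541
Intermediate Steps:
G(z, P) = 27 + z
E = 5781 (E = (109 + 32)*41 = 141*41 = 5781)
G(213, 170) - E = (27 + 213) - 1*5781 = 240 - 5781 = -5541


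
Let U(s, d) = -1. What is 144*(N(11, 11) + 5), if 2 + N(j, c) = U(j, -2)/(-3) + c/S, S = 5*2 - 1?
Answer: 656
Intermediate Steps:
S = 9 (S = 10 - 1 = 9)
N(j, c) = -5/3 + c/9 (N(j, c) = -2 + (-1/(-3) + c/9) = -2 + (-1*(-⅓) + c*(⅑)) = -2 + (⅓ + c/9) = -5/3 + c/9)
144*(N(11, 11) + 5) = 144*((-5/3 + (⅑)*11) + 5) = 144*((-5/3 + 11/9) + 5) = 144*(-4/9 + 5) = 144*(41/9) = 656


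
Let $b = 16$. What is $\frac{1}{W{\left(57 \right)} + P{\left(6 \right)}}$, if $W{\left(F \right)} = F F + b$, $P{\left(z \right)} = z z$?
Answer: $\frac{1}{3301} \approx 0.00030294$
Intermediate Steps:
$P{\left(z \right)} = z^{2}$
$W{\left(F \right)} = 16 + F^{2}$ ($W{\left(F \right)} = F F + 16 = F^{2} + 16 = 16 + F^{2}$)
$\frac{1}{W{\left(57 \right)} + P{\left(6 \right)}} = \frac{1}{\left(16 + 57^{2}\right) + 6^{2}} = \frac{1}{\left(16 + 3249\right) + 36} = \frac{1}{3265 + 36} = \frac{1}{3301}$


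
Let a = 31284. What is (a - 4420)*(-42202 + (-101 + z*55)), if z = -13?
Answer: -1155635552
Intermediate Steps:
(a - 4420)*(-42202 + (-101 + z*55)) = (31284 - 4420)*(-42202 + (-101 - 13*55)) = 26864*(-42202 + (-101 - 715)) = 26864*(-42202 - 816) = 26864*(-43018) = -1155635552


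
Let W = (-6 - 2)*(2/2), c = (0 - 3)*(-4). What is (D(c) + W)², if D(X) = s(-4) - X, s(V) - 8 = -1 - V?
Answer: 81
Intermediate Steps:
c = 12 (c = -3*(-4) = 12)
W = -8 (W = -16/2 = -8*1 = -8)
s(V) = 7 - V (s(V) = 8 + (-1 - V) = 7 - V)
D(X) = 11 - X (D(X) = (7 - 1*(-4)) - X = (7 + 4) - X = 11 - X)
(D(c) + W)² = ((11 - 1*12) - 8)² = ((11 - 12) - 8)² = (-1 - 8)² = (-9)² = 81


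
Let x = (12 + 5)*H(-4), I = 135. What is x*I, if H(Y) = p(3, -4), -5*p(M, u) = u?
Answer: 1836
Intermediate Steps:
p(M, u) = -u/5
H(Y) = ⅘ (H(Y) = -⅕*(-4) = ⅘)
x = 68/5 (x = (12 + 5)*(⅘) = 17*(⅘) = 68/5 ≈ 13.600)
x*I = (68/5)*135 = 1836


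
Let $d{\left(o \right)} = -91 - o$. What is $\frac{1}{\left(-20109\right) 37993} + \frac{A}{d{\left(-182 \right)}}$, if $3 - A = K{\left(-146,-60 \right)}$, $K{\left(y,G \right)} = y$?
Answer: $\frac{113836184222}{69524112567} \approx 1.6374$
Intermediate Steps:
$A = 149$ ($A = 3 - -146 = 3 + 146 = 149$)
$\frac{1}{\left(-20109\right) 37993} + \frac{A}{d{\left(-182 \right)}} = \frac{1}{\left(-20109\right) 37993} + \frac{149}{-91 - -182} = \left(- \frac{1}{20109}\right) \frac{1}{37993} + \frac{149}{-91 + 182} = - \frac{1}{764001237} + \frac{149}{91} = \frac{113836184222}{69524112567}$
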